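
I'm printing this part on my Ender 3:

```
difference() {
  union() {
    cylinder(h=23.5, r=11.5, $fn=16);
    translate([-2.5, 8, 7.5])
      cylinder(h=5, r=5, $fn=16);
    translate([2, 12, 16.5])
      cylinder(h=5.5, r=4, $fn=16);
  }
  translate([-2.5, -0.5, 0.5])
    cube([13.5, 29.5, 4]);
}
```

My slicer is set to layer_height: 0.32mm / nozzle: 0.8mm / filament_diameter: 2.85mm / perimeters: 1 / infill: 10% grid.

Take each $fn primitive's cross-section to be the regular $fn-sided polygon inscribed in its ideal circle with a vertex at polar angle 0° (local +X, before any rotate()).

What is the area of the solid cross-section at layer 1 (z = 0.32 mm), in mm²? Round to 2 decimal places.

At z = 0.32 mm: the r=11.5 cylinder gives a regular 16-gon of circumradius 11.5 (constant along its height) (area = (16/2)·11.500²·sin(360°/16) = 404.88 mm²); the cylinder at (-2.5, 8) is not intersected at this z (z outside [7.5, 12.5]); the cylinder at (2, 12) does not reach this height (z outside [16.5, 22]); Taking the union: only the r=11.5 cylinder is present, so the union is just that shape — area = 404.88 mm²; the cube at (-2.5, -0.5) is not intersected at this z (z outside [0.5, 4.5]); After the difference (first − rest): none of the subtracted shapes is present at this height, so the result so far is unchanged — area = 404.88 mm². Overall, the cross-section is a single solid region. Net area = 404.88 mm².

404.88 mm²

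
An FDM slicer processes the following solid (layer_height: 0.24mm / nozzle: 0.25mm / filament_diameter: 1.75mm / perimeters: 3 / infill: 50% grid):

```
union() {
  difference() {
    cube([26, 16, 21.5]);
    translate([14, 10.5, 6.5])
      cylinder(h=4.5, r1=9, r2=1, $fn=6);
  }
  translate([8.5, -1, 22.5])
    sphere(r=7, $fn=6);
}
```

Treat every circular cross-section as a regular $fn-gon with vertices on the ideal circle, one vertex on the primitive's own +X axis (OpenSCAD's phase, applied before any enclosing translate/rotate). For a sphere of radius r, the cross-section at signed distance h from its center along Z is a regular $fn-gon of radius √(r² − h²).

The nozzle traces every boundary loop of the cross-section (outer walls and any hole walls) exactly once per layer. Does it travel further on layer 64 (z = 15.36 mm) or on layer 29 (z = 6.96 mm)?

layer 29 (z = 6.96 mm)

Layer 64 (z = 15.36): the cube (footprint 26×16) is included at this height (perimeter 84.00 mm); the cone at (14, 10.5) does not reach this height (z outside [6.5, 11]); Subtracting the remaining from the first: none of the subtracted shapes is present at this height, so the 26×16 cube is unchanged — boundary = 84.00 mm; the sphere at (8.5, -1) does not reach this height (|z−center|=7.140 > r=7); Merging all regions: only the result so far is present, so the union is just that shape — boundary = 84.00 mm. So its perimeter = 84.00 mm. Layer 29 (z = 6.96): the 26×16 cube contributes its full rectangle (perimeter 84.00 mm); the cone at (14, 10.5) (r1=9→r2=1) has section circumradius 8.182 here — a regular 6-gon (perimeter = 2·6·8.182·sin(180°/6) = 49.09 mm); After the difference (first − rest): starting from the 26×16 cube, the cone at (14, 10.5) partially overlaps it — only the 159.51 mm² overlap (of its 173.94 mm²) is removed, clipping the outline — boundary = 111.23 mm; the sphere at (8.5, -1) is not intersected at this z (|z−center|=15.540 > r=7); Merging all regions: only that combined region is present, so the union is just that shape — boundary = 111.23 mm. So its perimeter = 111.23 mm. Layer 29 is larger (111.23 vs 84.00 mm).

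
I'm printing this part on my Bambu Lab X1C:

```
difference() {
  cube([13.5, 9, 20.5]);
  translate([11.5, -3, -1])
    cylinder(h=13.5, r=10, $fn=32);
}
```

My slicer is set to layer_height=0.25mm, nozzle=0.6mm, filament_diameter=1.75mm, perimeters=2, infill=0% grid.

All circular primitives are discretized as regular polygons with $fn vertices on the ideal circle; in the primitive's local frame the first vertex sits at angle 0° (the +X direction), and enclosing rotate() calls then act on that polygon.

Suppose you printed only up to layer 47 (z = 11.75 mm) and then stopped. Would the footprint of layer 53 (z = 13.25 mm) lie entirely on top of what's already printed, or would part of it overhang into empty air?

part overhangs

Compare the two slices. At z = 11.75: the cube is present — its section is the full 13.5×9 rectangle (area 121.50 mm²); the r=10 cylinder at (11.5, -3) contributes a regular 32-gon of circumradius 10 (area = (32/2)·10.000²·sin(360°/32) = 312.14 mm²); Taking the first minus the rest: starting from the 13.5×9 cube (121.50 mm²), the r=10 cylinder at (11.5, -3) partially overlaps it — only the 62.39 mm² overlap (of its 312.14 mm²) is removed, clipping the outline — area = 59.11 mm². At z = 13.25: the cube (footprint 13.5×9) is included at this height (area 121.50 mm²); the cylinder at (11.5, -3) does not reach this height (z outside [-1, 12.5]); After the difference (first − rest): none of the subtracted shapes is present at this height, so the 13.5×9 cube is unchanged — area = 121.50 mm². Checking containment: at z = 13.25 the cross-section extends beyond the z = 11.75 cross-section by about 62.39 mm².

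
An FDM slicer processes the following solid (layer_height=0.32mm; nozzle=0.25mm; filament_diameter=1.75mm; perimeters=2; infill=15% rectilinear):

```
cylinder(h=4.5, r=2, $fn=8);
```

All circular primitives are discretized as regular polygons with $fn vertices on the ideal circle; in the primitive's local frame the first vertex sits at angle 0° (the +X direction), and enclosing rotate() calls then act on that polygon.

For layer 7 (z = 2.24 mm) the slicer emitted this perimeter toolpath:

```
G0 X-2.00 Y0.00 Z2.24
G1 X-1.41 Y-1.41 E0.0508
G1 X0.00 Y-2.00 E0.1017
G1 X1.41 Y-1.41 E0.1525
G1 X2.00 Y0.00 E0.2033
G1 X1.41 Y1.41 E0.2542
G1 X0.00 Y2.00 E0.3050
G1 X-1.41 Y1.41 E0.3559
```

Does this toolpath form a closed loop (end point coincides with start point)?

no

Start point (G0): (-2.00, 0.00). End point (last G1): the path does not return to the start — open.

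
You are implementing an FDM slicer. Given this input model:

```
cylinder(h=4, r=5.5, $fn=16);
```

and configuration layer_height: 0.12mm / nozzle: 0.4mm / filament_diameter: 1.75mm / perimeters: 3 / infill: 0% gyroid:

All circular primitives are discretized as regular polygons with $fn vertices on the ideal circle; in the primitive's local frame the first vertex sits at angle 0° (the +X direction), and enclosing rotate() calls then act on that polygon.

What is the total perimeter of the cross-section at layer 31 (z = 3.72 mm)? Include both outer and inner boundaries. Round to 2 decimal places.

At z = 3.72 mm: the cylinder: section is a regular 16-gon, circumradius r=5.5 (perimeter = 2·16·5.500·sin(180°/16) = 34.34 mm). Overall, the cross-section is a single solid region. Total boundary length (outer) = 34.34 mm.

34.34 mm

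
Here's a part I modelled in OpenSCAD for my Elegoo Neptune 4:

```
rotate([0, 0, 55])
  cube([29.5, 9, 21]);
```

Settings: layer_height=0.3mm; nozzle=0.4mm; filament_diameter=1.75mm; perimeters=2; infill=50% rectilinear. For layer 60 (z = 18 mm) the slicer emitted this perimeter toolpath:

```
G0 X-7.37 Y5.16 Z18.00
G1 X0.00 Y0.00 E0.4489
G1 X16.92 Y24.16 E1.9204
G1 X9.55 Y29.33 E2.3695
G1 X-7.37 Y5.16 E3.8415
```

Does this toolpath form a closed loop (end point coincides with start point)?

Start point (G0): (-7.37, 5.16). End point (last G1): the path returns to the start — closed.

yes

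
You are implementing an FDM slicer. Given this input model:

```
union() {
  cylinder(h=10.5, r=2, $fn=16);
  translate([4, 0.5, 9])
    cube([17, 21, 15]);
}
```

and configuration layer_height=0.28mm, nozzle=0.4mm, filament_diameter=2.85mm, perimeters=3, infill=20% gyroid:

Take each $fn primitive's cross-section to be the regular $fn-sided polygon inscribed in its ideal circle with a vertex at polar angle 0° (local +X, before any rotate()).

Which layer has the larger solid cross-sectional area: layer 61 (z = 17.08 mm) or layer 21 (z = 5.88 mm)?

layer 61 (z = 17.08 mm)

Layer 61 (z = 17.08): the cylinder is not intersected at this z (z outside [0, 10.5]); the cube at (4, 0.5) (footprint 17×21) is included at this height (area 357.00 mm²); Merging all regions: only the 17×21 cube at (4, 0.5) is present, so the union is just that shape — area = 357.00 mm². So its area = 357.00 mm². Layer 21 (z = 5.88): the r=2 cylinder gives a regular 16-gon of circumradius 2 (constant along its height) (area = (16/2)·2.000²·sin(360°/16) = 12.25 mm²); the cube at (4, 0.5) is absent (z outside [9, 24]); Taking the union: only the r=2 cylinder is present, so the union is just that shape — area = 12.25 mm². So its area = 12.25 mm². Layer 61 is larger (357.00 vs 12.25 mm²).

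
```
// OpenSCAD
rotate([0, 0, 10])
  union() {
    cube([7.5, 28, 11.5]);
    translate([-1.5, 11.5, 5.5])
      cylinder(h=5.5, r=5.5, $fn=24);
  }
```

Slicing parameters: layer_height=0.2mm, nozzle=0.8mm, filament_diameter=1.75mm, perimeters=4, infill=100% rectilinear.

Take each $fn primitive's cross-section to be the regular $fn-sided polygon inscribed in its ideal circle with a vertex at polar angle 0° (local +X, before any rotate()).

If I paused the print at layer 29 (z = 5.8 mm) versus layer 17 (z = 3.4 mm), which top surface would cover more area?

layer 29 (z = 5.8 mm)

Layer 29 (z = 5.8): the cube is present — its section is the full 7.5×28 rectangle (area 210.00 mm²); the r=5.5 cylinder at (-1.5, 11.5) contributes a regular 24-gon of circumradius 5.5 (area = (24/2)·5.500²·sin(360°/24) = 93.95 mm²); Merging all regions: the regions partially overlap — summed areas 303.95 mm² minus the doubly-counted overlap 30.77 mm² gives 273.18 mm² — area = 273.18 mm²; (rotated 10° about Z; rotation is an isometry so areas/perimeters/island counts are preserved). So its area = 273.18 mm². Layer 17 (z = 3.4): the cube (footprint 7.5×28) is included at this height (area 210.00 mm²); the cylinder at (-1.5, 11.5) does not reach this height (z outside [5.5, 11]); Merging all regions: only the 7.5×28 cube is present, so the union is just that shape — area = 210.00 mm²; (rotated 10° about Z; rotation is an isometry so areas/perimeters/island counts are preserved). So its area = 210.00 mm². Layer 29 is larger (273.18 vs 210.00 mm²).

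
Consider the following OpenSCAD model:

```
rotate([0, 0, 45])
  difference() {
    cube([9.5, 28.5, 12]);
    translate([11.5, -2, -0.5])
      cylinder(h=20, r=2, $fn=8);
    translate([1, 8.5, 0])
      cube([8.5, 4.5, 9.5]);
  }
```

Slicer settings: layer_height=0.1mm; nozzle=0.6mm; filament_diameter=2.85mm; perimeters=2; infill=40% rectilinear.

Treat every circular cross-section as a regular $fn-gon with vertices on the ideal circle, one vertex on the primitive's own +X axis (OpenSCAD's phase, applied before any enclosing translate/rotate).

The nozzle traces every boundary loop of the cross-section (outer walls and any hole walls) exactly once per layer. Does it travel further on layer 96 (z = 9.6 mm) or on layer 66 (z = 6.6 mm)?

Layer 96 (z = 9.6): the 9.5×28.5 cube contributes its full rectangle (perimeter 76.00 mm); the cylinder at (11.5, -2): section is a regular 8-gon, circumradius r=2 (perimeter = 2·8·2.000·sin(180°/8) = 12.25 mm); the cube at (1, 8.5) does not reach this height (z outside [0, 9.5]); After the difference (first − rest): starting from the 9.5×28.5 cube, the r=2 cylinder at (11.5, -2) misses the remaining region (no effect) — boundary = 76.00 mm; (rotated 45° about Z; rotation is an isometry so areas/perimeters/island counts are preserved). So its perimeter = 76.00 mm. Layer 66 (z = 6.6): the cube is present — its section is the full 9.5×28.5 rectangle (perimeter 76.00 mm); the r=2 cylinder at (11.5, -2) contributes a regular 8-gon of circumradius 2 (perimeter = 2·8·2.000·sin(180°/8) = 12.25 mm); the 8.5×4.5 cube at (1, 8.5) contributes its full rectangle (perimeter 26.00 mm); Taking the first minus the rest: starting from the 9.5×28.5 cube, the r=2 cylinder at (11.5, -2) misses the remaining region (no effect); the 8.5×4.5 cube at (1, 8.5) lies inside it touching the edge (removes its full 38.25 mm²) — boundary = 93.00 mm; (whole slice rotated 45° about Z — lengths, areas and connectivity unchanged). So its perimeter = 93.00 mm. Layer 66 is larger (93.00 vs 76.00 mm).

layer 66 (z = 6.6 mm)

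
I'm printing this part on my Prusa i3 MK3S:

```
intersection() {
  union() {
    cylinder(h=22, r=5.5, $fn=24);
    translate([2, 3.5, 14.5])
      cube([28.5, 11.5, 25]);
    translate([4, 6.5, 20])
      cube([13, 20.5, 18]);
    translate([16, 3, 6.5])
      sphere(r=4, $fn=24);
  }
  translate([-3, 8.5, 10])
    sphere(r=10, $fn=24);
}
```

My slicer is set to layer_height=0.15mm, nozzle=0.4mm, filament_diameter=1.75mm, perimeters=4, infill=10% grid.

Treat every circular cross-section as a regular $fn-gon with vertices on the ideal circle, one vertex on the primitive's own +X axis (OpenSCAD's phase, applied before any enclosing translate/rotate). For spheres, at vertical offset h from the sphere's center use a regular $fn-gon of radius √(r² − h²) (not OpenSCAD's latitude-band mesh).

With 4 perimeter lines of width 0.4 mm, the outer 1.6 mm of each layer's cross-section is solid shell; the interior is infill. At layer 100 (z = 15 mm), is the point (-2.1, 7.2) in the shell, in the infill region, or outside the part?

At z = 15 mm: the r=5.5 cylinder gives a regular 24-gon of circumradius 5.5 (constant along its height); the 28.5×11.5 cube at (2, 3.5) contributes its full rectangle; the cube at (4, 6.5) does not reach this height (z outside [20, 38]); the sphere at (16, 3) is absent (|z−center|=8.500 > r=4); Combining (union): the regions partially overlap (shared area 2.06 mm²), so overlapping operands fuse into one piece — 1 connected region; the r=10 sphere at (-3, 8.5) contributes a regular 24-gon of circumradius √(10²−5²) = 8.660; Keeping only the common overlap: the r=10 sphere at (-3, 8.5) partially overlaps the result so far; clipping to the common part keeps 67.47 mm² — 1 connected region. Overall, the cross-section is a single solid region. The nearest boundary edge runs (-2.75, 4.76)→(-1.42, 5.31); distance from the point to it = 2.00 mm. The point is not inside any of the regions above, so it lies outside the cross-section (2.00 mm from the nearest boundary).

outside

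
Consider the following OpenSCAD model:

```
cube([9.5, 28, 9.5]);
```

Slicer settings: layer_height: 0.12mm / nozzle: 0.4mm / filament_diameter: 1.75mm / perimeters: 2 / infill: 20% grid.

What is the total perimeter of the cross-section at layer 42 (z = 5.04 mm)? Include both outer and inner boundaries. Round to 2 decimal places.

75.00 mm

At z = 5.04 mm: the cube (footprint 9.5×28) is included at this height (perimeter 75.00 mm). Overall, the cross-section is a single solid region. Total boundary length (outer) = 75.00 mm.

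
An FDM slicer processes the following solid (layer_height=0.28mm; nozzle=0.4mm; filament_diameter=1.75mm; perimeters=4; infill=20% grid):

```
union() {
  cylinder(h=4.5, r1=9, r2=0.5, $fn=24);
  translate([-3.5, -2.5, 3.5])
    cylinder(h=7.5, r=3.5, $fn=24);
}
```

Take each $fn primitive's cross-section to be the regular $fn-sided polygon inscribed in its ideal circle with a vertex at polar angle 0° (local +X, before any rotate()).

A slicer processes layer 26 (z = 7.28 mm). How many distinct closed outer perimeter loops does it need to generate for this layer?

At z = 7.28 mm: the cone does not reach this height (z outside [0, 4.5]); the cylinder at (-3.5, -2.5): section is a regular 24-gon, circumradius r=3.5; Combining (union): only the r=3.5 cylinder at (-3.5, -2.5) is present, so the union is just that shape — 1 connected region. The result has 1 disconnected region.

1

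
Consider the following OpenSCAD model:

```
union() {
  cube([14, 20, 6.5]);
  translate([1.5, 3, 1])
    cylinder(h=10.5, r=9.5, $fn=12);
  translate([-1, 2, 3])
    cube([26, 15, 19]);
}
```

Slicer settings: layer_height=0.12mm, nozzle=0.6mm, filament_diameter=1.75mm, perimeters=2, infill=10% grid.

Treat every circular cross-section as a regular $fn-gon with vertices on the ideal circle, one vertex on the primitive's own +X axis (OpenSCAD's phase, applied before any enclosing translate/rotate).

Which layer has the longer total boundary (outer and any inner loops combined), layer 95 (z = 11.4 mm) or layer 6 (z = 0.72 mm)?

Layer 95 (z = 11.4): the cube is not intersected at this z (z outside [0, 6.5]); the r=9.5 cylinder at (1.5, 3) contributes a regular 12-gon of circumradius 9.5 (perimeter = 2·12·9.500·sin(180°/12) = 59.01 mm); the cube at (-1, 2) (footprint 26×15) is included at this height (perimeter 82.00 mm); Merging all regions: the regions partially overlap (shared area 102.47 mm²), so the edge portions inside another operand are dropped and the merged outline is re-measured after clipping — boundary = 101.07 mm. So its perimeter = 101.07 mm. Layer 6 (z = 0.72): the 14×20 cube contributes its full rectangle (perimeter 68.00 mm); the cylinder at (1.5, 3) does not reach this height (z outside [1, 11.5]); the cube at (-1, 2) is not intersected at this z (z outside [3, 22]); Merging all regions: only the 14×20 cube is present, so the union is just that shape — boundary = 68.00 mm. So its perimeter = 68.00 mm. Layer 95 is larger (101.07 vs 68.00 mm).

layer 95 (z = 11.4 mm)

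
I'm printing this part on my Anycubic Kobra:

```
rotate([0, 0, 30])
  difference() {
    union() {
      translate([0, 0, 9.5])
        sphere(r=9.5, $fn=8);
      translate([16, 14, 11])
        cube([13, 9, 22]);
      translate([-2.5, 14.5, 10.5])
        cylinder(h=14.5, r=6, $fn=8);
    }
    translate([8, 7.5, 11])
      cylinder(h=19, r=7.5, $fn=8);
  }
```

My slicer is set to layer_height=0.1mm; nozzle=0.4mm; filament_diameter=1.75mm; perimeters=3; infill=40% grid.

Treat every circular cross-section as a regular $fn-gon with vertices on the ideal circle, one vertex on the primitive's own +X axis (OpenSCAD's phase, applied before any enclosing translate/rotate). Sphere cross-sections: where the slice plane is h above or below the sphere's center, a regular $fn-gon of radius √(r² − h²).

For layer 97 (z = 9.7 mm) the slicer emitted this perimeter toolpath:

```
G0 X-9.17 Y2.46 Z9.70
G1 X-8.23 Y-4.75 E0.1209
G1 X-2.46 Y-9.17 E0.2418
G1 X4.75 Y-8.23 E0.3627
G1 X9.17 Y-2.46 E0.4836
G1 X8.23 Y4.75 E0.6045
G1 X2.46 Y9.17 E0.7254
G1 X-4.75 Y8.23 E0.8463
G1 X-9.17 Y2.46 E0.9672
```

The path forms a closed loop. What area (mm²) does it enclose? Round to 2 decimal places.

255.17 mm²

Apply the shoelace formula to the sequence of (X, Y) vertices; enclosed area = 255.17 mm².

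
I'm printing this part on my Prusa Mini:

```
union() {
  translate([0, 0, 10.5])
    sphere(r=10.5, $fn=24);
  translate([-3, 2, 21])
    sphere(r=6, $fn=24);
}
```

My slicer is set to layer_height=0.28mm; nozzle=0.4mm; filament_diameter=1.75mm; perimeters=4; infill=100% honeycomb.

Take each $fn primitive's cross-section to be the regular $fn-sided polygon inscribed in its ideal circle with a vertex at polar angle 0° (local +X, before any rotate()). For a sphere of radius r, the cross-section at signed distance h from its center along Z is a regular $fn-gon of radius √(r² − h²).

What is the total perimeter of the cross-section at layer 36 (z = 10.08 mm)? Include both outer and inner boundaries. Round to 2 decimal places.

At z = 10.08 mm: the sphere: section is a regular 24-gon, circumradius = √(r²−h²) = √(10.5²−0.42²) = 10.492 (perimeter = 2·24·10.492·sin(180°/24) = 65.73 mm); the sphere at (-3, 2) is not intersected at this z (|z−center|=10.920 > r=6); Taking the union: only the r=10.5 sphere is present, so the union is just that shape — boundary = 65.73 mm. Overall, the cross-section is a single solid region. Total boundary length (outer) = 65.73 mm.

65.73 mm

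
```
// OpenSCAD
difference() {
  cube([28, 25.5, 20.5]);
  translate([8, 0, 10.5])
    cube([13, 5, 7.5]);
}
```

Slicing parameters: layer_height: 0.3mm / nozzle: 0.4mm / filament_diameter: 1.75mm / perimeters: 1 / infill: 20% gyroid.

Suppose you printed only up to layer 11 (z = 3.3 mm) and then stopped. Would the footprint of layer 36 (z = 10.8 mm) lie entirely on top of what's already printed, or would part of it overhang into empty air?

entirely on top

Compare the two slices. At z = 3.3: the cube is present — its section is the full 28×25.5 rectangle (area 714.00 mm²); the cube at (8, 0) is not intersected at this z (z outside [10.5, 18]); After the difference (first − rest): none of the subtracted shapes is present at this height, so the 28×25.5 cube is unchanged — area = 714.00 mm². At z = 10.8: the 28×25.5 cube contributes its full rectangle (area 714.00 mm²); the cube at (8, 0) is present — its section is the full 13×5 rectangle (area 65.00 mm²); Taking the first minus the rest: starting from the 28×25.5 cube (714.00 mm²), the 13×5 cube at (8, 0) lies inside it touching the edge (removes its full 65.00 mm²) — area = 649.00 mm². Checking containment: the cross-section at z = 10.8 is a subset of the cross-section at z = 3.3.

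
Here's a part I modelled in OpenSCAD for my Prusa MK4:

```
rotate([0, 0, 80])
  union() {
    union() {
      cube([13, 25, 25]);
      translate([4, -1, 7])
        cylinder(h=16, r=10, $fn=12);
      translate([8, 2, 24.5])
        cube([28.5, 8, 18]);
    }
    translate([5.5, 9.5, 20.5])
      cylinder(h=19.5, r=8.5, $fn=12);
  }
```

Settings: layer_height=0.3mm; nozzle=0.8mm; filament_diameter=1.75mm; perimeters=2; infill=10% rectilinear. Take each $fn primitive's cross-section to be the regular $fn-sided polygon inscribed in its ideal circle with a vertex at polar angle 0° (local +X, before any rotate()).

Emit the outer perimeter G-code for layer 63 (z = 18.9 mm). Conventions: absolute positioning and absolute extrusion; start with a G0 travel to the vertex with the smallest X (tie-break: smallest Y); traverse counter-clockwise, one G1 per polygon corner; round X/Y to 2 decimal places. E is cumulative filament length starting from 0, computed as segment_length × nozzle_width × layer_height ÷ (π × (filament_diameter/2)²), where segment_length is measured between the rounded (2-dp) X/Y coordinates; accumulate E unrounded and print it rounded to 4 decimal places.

G0 X-24.62 Y4.34 Z18.90
G1 X-7.81 Y1.38 E1.7031
G1 X-7.72 Y0.35 E1.8063
G1 X-4.75 Y-3.89 E2.3228
G1 X-0.06 Y-6.08 E2.8393
G1 X5.10 Y-5.63 E3.3561
G1 X9.34 Y-2.66 E3.8726
G1 X11.53 Y2.03 E4.3891
G1 X11.08 Y7.19 E4.9059
G1 X8.11 Y11.43 E5.4225
G1 X3.42 Y13.61 E5.9385
G1 X-0.43 Y13.28 E6.3241
G1 X-22.36 Y17.14 E8.5459
G1 X-24.62 Y4.34 E9.8429

At z = 18.9 mm: the cube is present — its section is the full 13×25 rectangle; the r=10 cylinder at (4, -1) contributes a regular 12-gon of circumradius 10; the cube at (8, 2) is absent (z outside [24.5, 42.5]); Combining (union): the regions partially overlap (shared area 97.99 mm²), so overlapping operands fuse into one piece — 1 connected region; the cylinder at (5.5, 9.5) is not intersected at this z (z outside [20.5, 40]); Taking the union: only the result so far is present, so the union is just that shape — 1 connected region; (whole slice rotated 80° about Z — lengths, areas and connectivity unchanged). The outline is a single polygon with 13 vertices. Extrusion per mm of travel: 0.8 × 0.3 / (π × 0.875²) = 0.099780. Accumulating E over each segment gives final E = 9.8429.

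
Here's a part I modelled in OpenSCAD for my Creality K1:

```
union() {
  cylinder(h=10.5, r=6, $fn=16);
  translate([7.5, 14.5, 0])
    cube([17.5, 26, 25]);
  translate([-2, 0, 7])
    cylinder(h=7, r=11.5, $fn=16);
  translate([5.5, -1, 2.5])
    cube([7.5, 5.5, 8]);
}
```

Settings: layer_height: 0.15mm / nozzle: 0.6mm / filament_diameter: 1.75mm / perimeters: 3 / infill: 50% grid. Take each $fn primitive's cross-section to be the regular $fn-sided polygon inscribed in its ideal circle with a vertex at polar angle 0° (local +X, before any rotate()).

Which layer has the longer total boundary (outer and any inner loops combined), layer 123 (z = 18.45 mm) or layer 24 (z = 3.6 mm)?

Layer 123 (z = 18.45): the cylinder is absent (z outside [0, 10.5]); the cube at (7.5, 14.5) (footprint 17.5×26) is included at this height (perimeter 87.00 mm); the cylinder at (-2, 0) does not reach this height (z outside [7, 14]); the cube at (5.5, -1) does not reach this height (z outside [2.5, 10.5]); Merging all regions: only the 17.5×26 cube at (7.5, 14.5) is present, so the union is just that shape — boundary = 87.00 mm. So its perimeter = 87.00 mm. Layer 24 (z = 3.6): the r=6 cylinder gives a regular 16-gon of circumradius 6 (constant along its height) (perimeter = 2·16·6.000·sin(180°/16) = 37.46 mm); the cube at (7.5, 14.5) (footprint 17.5×26) is included at this height (perimeter 87.00 mm); the cylinder at (-2, 0) is absent (z outside [7, 14]); the cube at (5.5, -1) is present — its section is the full 7.5×5.5 rectangle (perimeter 26.00 mm); Combining (union): the regions partially overlap (shared area 1.03 mm²), so the edge portions inside another operand are dropped and the merged outline is re-measured after clipping — boundary = 143.36 mm. So its perimeter = 143.36 mm. Layer 24 is larger (143.36 vs 87.00 mm).

layer 24 (z = 3.6 mm)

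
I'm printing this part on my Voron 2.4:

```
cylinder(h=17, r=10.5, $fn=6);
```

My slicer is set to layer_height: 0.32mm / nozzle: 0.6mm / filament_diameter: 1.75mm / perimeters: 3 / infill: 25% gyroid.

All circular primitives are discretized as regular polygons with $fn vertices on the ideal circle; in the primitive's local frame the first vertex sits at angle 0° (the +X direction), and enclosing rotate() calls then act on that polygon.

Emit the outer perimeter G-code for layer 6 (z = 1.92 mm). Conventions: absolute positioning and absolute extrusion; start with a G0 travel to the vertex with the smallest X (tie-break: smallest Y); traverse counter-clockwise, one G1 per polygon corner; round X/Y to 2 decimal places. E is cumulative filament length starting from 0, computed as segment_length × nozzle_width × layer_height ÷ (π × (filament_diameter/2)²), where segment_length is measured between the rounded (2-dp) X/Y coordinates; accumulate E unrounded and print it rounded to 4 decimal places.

At z = 1.92 mm: the r=10.5 cylinder gives a regular 6-gon of circumradius 10.5 (constant along its height). The outline is a single polygon with 6 vertices. Extrusion per mm of travel: 0.6 × 0.32 / (π × 0.875²) = 0.079824. Accumulating E over each segment gives final E = 5.0280.

G0 X-10.50 Y0.00 Z1.92
G1 X-5.25 Y-9.09 E0.8379
G1 X5.25 Y-9.09 E1.6761
G1 X10.50 Y0.00 E2.5140
G1 X5.25 Y9.09 E3.3519
G1 X-5.25 Y9.09 E4.1901
G1 X-10.50 Y0.00 E5.0280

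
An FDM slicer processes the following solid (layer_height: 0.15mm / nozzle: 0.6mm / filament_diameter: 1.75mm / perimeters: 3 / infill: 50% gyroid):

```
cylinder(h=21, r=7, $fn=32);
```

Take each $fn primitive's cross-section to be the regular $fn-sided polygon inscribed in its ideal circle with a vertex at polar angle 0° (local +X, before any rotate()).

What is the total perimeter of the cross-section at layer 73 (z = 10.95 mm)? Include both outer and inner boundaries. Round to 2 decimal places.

At z = 10.95 mm: the r=7 cylinder gives a regular 32-gon of circumradius 7 (constant along its height) (perimeter = 2·32·7.000·sin(180°/32) = 43.91 mm). Overall, the cross-section is a single solid region. Total boundary length (outer) = 43.91 mm.

43.91 mm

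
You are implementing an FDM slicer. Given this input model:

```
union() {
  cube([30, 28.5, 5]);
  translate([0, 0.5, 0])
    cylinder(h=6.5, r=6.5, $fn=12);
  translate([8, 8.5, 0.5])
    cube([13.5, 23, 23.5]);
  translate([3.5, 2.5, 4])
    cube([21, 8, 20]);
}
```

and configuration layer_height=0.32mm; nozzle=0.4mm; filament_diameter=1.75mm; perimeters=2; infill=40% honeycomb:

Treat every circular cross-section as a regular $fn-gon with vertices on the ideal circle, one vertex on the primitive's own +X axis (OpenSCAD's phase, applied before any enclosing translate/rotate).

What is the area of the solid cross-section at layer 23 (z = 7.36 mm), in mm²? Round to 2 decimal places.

At z = 7.36 mm: the cube is absent (z outside [0, 5]); the cylinder at (0, 0.5) is absent (z outside [0, 6.5]); the cube at (8, 8.5) is present — its section is the full 13.5×23 rectangle (area 310.50 mm²); the cube at (3.5, 2.5) is present — its section is the full 21×8 rectangle (area 168.00 mm²); Merging all regions: the regions partially overlap — summed areas 478.50 mm² minus the doubly-counted overlap 27.00 mm² gives 451.50 mm² — area = 451.50 mm². Overall, the cross-section is a single solid region. Net area = 451.50 mm².

451.50 mm²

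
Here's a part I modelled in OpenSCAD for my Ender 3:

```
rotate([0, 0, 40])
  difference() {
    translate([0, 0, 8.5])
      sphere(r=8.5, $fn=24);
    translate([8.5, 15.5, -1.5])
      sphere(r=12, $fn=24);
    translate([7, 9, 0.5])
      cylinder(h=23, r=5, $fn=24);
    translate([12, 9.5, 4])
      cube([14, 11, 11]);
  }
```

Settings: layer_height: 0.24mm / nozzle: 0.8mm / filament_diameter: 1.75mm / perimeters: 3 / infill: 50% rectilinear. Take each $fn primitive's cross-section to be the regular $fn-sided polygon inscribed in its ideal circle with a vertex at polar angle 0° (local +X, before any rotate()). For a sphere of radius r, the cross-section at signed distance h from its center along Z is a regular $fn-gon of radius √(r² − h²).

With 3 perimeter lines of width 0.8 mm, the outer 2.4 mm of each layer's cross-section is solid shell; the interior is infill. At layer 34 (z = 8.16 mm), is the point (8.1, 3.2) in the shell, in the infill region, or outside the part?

outside

At z = 8.16 mm: the r=8.5 sphere contributes a regular 24-gon of circumradius √(8.5²−0.34²) = 8.493; the r=12 sphere at (8.5, 15.5) slices to a regular 24-gon of circumradius 7.119 (√(r²−h²) with h=9.66 from center); the r=5 cylinder at (7, 9) gives a regular 24-gon of circumradius 5 (constant along its height); the cube at (12, 9.5) (footprint 14×11) is included at this height; Subtracting the remaining from the first: starting from the r=8.5 sphere, the r=12 sphere at (8.5, 15.5) misses the remaining region (no effect); the r=5 cylinder at (7, 9) partially overlaps it — only the 9.26 mm² overlap (of its 77.65 mm²) is removed, clipping the outline; the 14×11 cube at (12, 9.5) misses the remaining region (no effect) — 1 connected region; (whole slice rotated 40° about Z — lengths, areas and connectivity unchanged). Overall, the cross-section is a single solid region. Undo the 40° rotation: the query point maps to (8.262, -2.755) in the un-rotated model frame. The nearest boundary edge runs (8.20, -2.20)→(7.36, -4.25); distance from the point to it = 0.27 mm. The point is not inside any of the regions above, so it lies outside the cross-section (0.27 mm from the nearest boundary).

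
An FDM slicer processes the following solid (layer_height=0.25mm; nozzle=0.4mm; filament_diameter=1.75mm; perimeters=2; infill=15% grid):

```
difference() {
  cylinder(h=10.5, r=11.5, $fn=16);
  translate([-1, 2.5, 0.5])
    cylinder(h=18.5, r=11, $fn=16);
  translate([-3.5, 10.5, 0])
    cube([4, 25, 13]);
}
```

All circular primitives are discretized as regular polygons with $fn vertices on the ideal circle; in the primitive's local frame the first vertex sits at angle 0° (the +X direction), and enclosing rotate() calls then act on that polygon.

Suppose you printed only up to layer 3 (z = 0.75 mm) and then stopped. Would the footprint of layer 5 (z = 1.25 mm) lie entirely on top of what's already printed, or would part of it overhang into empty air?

entirely on top

Compare the two slices. At z = 0.75: the r=11.5 cylinder gives a regular 16-gon of circumradius 11.5 (constant along its height) (area = (16/2)·11.500²·sin(360°/16) = 404.88 mm²); the r=11 cylinder at (-1, 2.5) gives a regular 16-gon of circumradius 11 (constant along its height) (area = (16/2)·11.000²·sin(360°/16) = 370.44 mm²); the cube at (-3.5, 10.5) is present — its section is the full 4×25 rectangle (area 100.00 mm²); Taking the first minus the rest: starting from the r=11.5 cylinder (404.88 mm²), the r=11 cylinder at (-1, 2.5) partially overlaps it — only the 327.17 mm² overlap (of its 370.44 mm²) is removed, clipping the outline; the 4×25 cube at (-3.5, 10.5) misses the remaining region (no effect) — area = 77.71 mm². At z = 1.25: the r=11.5 cylinder contributes a regular 16-gon of circumradius 11.5 (area = (16/2)·11.500²·sin(360°/16) = 404.88 mm²); the cylinder at (-1, 2.5): section is a regular 16-gon, circumradius r=11 (area = (16/2)·11.000²·sin(360°/16) = 370.44 mm²); the cube at (-3.5, 10.5) (footprint 4×25) is included at this height (area 100.00 mm²); After the difference (first − rest): starting from the r=11.5 cylinder (404.88 mm²), the r=11 cylinder at (-1, 2.5) partially overlaps it — only the 327.17 mm² overlap (of its 370.44 mm²) is removed, clipping the outline; the 4×25 cube at (-3.5, 10.5) misses the remaining region (no effect) — area = 77.71 mm². Checking containment: the cross-section at z = 1.25 is a subset of the cross-section at z = 0.75.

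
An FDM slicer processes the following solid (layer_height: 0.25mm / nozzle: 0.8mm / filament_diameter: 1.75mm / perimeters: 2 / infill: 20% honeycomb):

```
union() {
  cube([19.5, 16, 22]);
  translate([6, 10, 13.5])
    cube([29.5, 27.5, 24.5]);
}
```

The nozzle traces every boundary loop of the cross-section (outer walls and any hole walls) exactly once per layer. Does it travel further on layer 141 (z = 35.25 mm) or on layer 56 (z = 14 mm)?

layer 56 (z = 14 mm)

Layer 141 (z = 35.25): the cube is not intersected at this z (z outside [0, 22]); the 29.5×27.5 cube at (6, 10) contributes its full rectangle (perimeter 114.00 mm); Taking the union: only the 29.5×27.5 cube at (6, 10) is present, so the union is just that shape — boundary = 114.00 mm. So its perimeter = 114.00 mm. Layer 56 (z = 14): the 19.5×16 cube contributes its full rectangle (perimeter 71.00 mm); the 29.5×27.5 cube at (6, 10) contributes its full rectangle (perimeter 114.00 mm); Taking the union: the regions partially overlap (shared area 81.00 mm²), so the edge portions inside another operand are dropped and the merged outline is re-measured after clipping — boundary = 146.00 mm. So its perimeter = 146.00 mm. Layer 56 is larger (146.00 vs 114.00 mm).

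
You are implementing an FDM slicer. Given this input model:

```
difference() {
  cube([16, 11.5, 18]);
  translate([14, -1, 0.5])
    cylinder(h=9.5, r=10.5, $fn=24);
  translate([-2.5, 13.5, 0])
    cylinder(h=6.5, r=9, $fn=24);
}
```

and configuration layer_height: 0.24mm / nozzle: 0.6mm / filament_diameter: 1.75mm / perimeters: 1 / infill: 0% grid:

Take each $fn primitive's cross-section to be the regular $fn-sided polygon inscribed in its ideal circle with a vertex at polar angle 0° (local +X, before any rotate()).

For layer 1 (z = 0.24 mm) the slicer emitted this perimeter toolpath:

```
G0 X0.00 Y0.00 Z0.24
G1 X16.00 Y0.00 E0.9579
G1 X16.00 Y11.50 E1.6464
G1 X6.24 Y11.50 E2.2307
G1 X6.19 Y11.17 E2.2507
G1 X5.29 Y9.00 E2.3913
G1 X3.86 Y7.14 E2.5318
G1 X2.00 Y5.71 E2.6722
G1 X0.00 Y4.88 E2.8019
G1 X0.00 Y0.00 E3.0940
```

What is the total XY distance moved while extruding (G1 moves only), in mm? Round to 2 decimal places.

51.68 mm

Sum the Euclidean lengths of each G1 segment: total = 51.68 mm.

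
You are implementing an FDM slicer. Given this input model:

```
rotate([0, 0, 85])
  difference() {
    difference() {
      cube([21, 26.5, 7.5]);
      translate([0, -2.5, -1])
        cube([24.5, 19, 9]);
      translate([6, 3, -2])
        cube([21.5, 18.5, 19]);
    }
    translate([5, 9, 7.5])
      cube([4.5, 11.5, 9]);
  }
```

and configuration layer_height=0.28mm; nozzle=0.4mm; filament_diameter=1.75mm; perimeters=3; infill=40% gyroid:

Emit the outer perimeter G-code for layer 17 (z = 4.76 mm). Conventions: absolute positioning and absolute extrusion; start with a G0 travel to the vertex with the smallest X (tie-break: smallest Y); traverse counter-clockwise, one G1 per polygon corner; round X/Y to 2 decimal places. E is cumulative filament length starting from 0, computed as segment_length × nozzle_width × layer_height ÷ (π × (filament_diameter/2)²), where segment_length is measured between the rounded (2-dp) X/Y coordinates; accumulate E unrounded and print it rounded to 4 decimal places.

At z = 4.76 mm: the cube (footprint 21×26.5) is included at this height; the cube at (0, -2.5) is present — its section is the full 24.5×19 rectangle; the 21.5×18.5 cube at (6, 3) contributes its full rectangle; Subtracting the remaining from the first: starting from the 21×26.5 cube, the 24.5×19 cube at (0, -2.5) partially overlaps it — only the 346.50 mm² overlap (of its 465.50 mm²) is removed, clipping the outline; the 21.5×18.5 cube at (6, 3) partially overlaps it — only the 75.00 mm² overlap (of its 397.75 mm²) is removed, clipping the outline — 1 connected region; the cube at (5, 9) does not reach this height (z outside [7.5, 16.5]); Subtracting the remaining from the first: none of the subtracted shapes is present at this height, so that combined region is unchanged — 1 connected region; (rotated 85° about Z; rotation is an isometry so areas/perimeters/island counts are preserved). The outline is a single polygon with 6 vertices. Extrusion per mm of travel: 0.4 × 0.28 / (π × 0.875²) = 0.046564. Accumulating E over each segment gives final E = 2.8873.

G0 X-26.40 Y2.31 Z4.76
G1 X-16.44 Y1.44 E0.4655
G1 X-15.91 Y7.42 E0.7451
G1 X-20.90 Y7.85 E0.9783
G1 X-19.59 Y22.79 E1.6766
G1 X-24.57 Y23.23 E1.9094
G1 X-26.40 Y2.31 E2.8873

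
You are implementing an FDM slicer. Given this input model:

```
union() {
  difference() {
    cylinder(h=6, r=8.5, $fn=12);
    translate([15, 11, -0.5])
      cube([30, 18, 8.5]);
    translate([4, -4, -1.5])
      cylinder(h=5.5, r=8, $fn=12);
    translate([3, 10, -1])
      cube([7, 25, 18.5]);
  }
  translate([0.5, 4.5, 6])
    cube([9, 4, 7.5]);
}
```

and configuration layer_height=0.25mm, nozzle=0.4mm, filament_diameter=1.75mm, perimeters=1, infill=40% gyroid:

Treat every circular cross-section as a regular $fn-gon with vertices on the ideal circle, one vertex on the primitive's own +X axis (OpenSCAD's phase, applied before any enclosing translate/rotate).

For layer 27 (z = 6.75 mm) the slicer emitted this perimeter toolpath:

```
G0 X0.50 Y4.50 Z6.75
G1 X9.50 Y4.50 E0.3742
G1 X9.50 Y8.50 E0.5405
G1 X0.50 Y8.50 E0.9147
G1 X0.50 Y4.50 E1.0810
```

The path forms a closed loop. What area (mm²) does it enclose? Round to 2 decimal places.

Apply the shoelace formula to the sequence of (X, Y) vertices; enclosed area = 36.00 mm².

36.00 mm²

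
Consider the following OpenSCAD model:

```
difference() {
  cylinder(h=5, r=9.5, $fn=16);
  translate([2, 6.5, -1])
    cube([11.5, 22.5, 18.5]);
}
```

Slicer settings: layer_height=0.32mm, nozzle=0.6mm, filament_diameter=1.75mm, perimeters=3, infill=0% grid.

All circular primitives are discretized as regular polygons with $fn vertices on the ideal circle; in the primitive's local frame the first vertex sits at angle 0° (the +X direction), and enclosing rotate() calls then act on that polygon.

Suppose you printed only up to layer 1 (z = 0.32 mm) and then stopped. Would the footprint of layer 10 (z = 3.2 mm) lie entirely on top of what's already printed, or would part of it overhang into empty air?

Compare the two slices. At z = 0.32: the r=9.5 cylinder gives a regular 16-gon of circumradius 9.5 (constant along its height) (area = (16/2)·9.500²·sin(360°/16) = 276.30 mm²); the 11.5×22.5 cube at (2, 6.5) contributes its full rectangle (area 258.75 mm²); Taking the first minus the rest: starting from the r=9.5 cylinder (276.30 mm²), the 11.5×22.5 cube at (2, 6.5) partially overlaps it — only the 7.85 mm² overlap (of its 258.75 mm²) is removed, clipping the outline — area = 268.45 mm². At z = 3.2: the cylinder: section is a regular 16-gon, circumradius r=9.5 (area = (16/2)·9.500²·sin(360°/16) = 276.30 mm²); the cube at (2, 6.5) is present — its section is the full 11.5×22.5 rectangle (area 258.75 mm²); Taking the first minus the rest: starting from the r=9.5 cylinder (276.30 mm²), the 11.5×22.5 cube at (2, 6.5) partially overlaps it — only the 7.85 mm² overlap (of its 258.75 mm²) is removed, clipping the outline — area = 268.45 mm². Checking containment: the cross-section at z = 3.2 is a subset of the cross-section at z = 0.32.

entirely on top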